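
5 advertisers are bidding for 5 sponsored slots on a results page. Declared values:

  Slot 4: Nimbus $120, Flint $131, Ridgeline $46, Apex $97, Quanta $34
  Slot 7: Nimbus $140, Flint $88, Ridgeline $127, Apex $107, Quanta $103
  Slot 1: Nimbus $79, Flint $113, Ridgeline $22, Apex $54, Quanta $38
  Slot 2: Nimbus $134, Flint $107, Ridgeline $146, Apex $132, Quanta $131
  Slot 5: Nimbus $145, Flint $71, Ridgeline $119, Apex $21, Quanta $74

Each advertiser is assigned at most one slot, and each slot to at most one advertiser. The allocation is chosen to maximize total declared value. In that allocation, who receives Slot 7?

Ridgeline receives Slot 7.

Treat this as an assignment problem: match each advertiser to one slot.
Optimal: Nimbus→Slot 5 ($145), Flint→Slot 1 ($113), Ridgeline→Slot 7 ($127), Apex→Slot 4 ($97), Quanta→Slot 2 ($131) — total 145+113+127+97+131 = $613.
Row-greedy (each advertiser in turn takes its best remaining slot) gives $567, worse by 46.
Next-best assignment: Nimbus→Slot 5, Flint→Slot 1, Ridgeline→Slot 2, Apex→Slot 4, Quanta→Slot 7 = $604.
Every other assignment is strictly worse.
Ridgeline's own top slot is Slot 2 ($146), but forcing Ridgeline→Slot 2 and reassigning the rest optimally gives only $604 — worse by 9.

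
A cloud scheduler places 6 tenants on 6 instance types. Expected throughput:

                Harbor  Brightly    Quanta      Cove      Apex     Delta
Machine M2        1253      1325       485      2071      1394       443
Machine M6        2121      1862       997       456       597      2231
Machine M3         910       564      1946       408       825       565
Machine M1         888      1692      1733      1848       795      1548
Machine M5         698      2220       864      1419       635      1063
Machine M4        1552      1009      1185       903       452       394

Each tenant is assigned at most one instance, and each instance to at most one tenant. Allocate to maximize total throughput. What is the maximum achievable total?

Max total: 11191 ops/s

Treat this as an assignment problem: match each tenant to one instance.
Optimal: Harbor→Machine M4 (1552 ops/s), Brightly→Machine M5 (2220 ops/s), Quanta→Machine M3 (1946 ops/s), Cove→Machine M1 (1848 ops/s), Apex→Machine M2 (1394 ops/s), Delta→Machine M6 (2231 ops/s) — total 1552+2220+1946+1848+1394+2231 = 11191 ops/s.
Column-greedy (each instance in turn goes to its best remaining tenant) gives 9090 ops/s, worse by 2101.
No other one-to-one assignment exceeds 11191 ops/s.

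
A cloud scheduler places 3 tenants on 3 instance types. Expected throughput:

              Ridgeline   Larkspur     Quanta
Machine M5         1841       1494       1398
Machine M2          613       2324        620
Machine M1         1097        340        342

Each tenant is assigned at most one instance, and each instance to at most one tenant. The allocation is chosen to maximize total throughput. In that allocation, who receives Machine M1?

Ridgeline receives Machine M1.

Treat this as an assignment problem: match each tenant to one instance.
Optimal: Ridgeline→Machine M1 (1097 ops/s), Larkspur→Machine M2 (2324 ops/s), Quanta→Machine M5 (1398 ops/s) — total 1097+2324+1398 = 4819 ops/s.
Swapping Ridgeline↔Quanta (Ridgeline→Machine M5 1841 ops/s, Quanta→Machine M1 342 ops/s) loses 312.
Every other assignment is strictly worse.
Ridgeline's own top instance is Machine M5 (1841 ops/s), but forcing Ridgeline→Machine M5 and reassigning the rest optimally gives only 4507 ops/s — worse by 312.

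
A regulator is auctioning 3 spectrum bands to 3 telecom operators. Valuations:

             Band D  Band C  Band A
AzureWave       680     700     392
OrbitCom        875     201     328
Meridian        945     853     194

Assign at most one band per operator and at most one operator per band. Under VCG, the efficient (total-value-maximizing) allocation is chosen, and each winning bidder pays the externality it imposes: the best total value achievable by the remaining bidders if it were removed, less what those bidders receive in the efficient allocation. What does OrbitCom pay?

OrbitCom pays $400M.

Efficient allocation: AzureWave→Band A ($392M), OrbitCom→Band D ($875M), Meridian→Band C ($853M); total welfare W = $2120M.
OrbitCom receives Band D at value $875M, so the others get W − 875 = $1245M.
Without OrbitCom: best allocation of the remaining 2 bidders over all 3 bands is AzureWave→Band C ($700M), Meridian→Band D ($945M), total $1645M.
VCG payment = (others' best without OrbitCom) − (others' welfare with OrbitCom) = 1645 − 1245 = $400M.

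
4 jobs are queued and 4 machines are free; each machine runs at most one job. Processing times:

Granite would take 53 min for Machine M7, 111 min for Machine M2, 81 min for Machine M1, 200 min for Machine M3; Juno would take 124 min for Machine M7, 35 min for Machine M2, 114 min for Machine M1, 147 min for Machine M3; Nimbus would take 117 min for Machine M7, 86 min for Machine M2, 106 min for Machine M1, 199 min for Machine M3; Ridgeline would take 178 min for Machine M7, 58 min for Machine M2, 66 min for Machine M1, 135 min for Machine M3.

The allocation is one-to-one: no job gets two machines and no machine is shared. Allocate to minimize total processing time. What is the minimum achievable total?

Minimum total: 329 min

Optimal: Granite→Machine M7 (53 min), Juno→Machine M2 (35 min), Nimbus→Machine M1 (106 min), Ridgeline→Machine M3 (135 min) — total 53+35+106+135 = 329 min.
Min-entry greedy (repeatedly take the single cheapest remaining cell) gives 353 min, worse by 24.
Next-best assignment: Granite→Machine M7, Juno→Machine M3, Nimbus→Machine M2, Ridgeline→Machine M1 = 352 min.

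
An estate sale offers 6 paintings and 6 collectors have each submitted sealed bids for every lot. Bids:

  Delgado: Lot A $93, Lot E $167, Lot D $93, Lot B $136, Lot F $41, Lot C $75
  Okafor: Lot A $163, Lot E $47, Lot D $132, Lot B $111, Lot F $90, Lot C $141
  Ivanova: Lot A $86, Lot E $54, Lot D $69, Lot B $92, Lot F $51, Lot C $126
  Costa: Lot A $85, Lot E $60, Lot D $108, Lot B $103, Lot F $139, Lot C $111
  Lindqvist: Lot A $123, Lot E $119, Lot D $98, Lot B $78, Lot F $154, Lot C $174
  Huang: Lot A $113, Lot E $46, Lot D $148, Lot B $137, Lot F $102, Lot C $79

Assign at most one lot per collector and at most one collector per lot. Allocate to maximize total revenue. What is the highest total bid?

Optimal: Delgado→Lot E ($167), Okafor→Lot A ($163), Ivanova→Lot B ($92), Costa→Lot F ($139), Lindqvist→Lot C ($174), Huang→Lot D ($148) — total 167+163+92+139+174+148 = $883.
Column-greedy (each lot in turn goes to its best remaining collector) gives $861, worse by 22.
Every other assignment is strictly worse.

Max total: $883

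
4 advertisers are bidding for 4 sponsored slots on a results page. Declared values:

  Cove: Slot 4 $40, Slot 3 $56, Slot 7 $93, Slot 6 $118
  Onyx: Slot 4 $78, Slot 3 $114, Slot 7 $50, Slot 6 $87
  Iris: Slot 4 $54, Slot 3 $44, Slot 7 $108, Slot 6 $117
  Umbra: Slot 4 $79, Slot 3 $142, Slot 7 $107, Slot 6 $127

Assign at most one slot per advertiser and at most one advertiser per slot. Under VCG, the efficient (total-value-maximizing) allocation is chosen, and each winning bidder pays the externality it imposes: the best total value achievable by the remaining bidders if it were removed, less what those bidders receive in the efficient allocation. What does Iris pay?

Efficient allocation: Cove→Slot 6 ($118), Onyx→Slot 4 ($78), Iris→Slot 7 ($108), Umbra→Slot 3 ($142); total welfare W = $446.
Iris receives Slot 7 at value $108, so the others get W − 108 = $338.
Without Iris: best allocation of the remaining 3 bidders over all 4 slots is Cove→Slot 6 ($118), Onyx→Slot 3 ($114), Umbra→Slot 7 ($107), total $339.
VCG payment = (others' best without Iris) − (others' welfare with Iris) = 339 − 338 = $1.

Iris pays $1.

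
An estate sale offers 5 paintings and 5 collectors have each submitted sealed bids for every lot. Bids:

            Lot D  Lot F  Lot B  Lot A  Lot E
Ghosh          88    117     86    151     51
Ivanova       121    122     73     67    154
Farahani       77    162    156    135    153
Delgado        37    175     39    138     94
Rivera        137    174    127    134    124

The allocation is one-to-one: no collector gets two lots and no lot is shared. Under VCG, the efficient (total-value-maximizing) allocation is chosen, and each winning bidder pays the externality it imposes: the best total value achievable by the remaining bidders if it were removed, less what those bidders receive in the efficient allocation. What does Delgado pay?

Delgado pays $37.

Efficient allocation: Ghosh→Lot A ($151), Ivanova→Lot E ($154), Farahani→Lot B ($156), Delgado→Lot F ($175), Rivera→Lot D ($137); total welfare W = $773.
Delgado receives Lot F at value $175, so the others get W − 175 = $598.
Without Delgado: best allocation of the remaining 4 bidders over all 5 lots is Ghosh→Lot A ($151), Ivanova→Lot E ($154), Farahani→Lot B ($156), Rivera→Lot F ($174), total $635.
VCG payment = (others' best without Delgado) − (others' welfare with Delgado) = 635 − 598 = $37.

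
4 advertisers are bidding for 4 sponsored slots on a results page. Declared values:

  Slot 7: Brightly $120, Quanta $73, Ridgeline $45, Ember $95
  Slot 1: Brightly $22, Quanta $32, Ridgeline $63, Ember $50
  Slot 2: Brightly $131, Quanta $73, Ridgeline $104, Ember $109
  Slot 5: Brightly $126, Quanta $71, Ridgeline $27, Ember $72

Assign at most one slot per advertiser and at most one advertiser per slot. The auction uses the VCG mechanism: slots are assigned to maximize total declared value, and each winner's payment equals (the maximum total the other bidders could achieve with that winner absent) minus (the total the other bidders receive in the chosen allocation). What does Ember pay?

Ember pays $41.

Efficient allocation: Brightly→Slot 5 ($126), Quanta→Slot 7 ($73), Ridgeline→Slot 1 ($63), Ember→Slot 2 ($109); total welfare W = $371.
Ember receives Slot 2 at value $109, so the others get W − 109 = $262.
Without Ember: best allocation of the remaining 3 bidders over all 4 slots is Brightly→Slot 5 ($126), Quanta→Slot 7 ($73), Ridgeline→Slot 2 ($104), total $303.
VCG payment = (others' best without Ember) − (others' welfare with Ember) = 303 − 262 = $41.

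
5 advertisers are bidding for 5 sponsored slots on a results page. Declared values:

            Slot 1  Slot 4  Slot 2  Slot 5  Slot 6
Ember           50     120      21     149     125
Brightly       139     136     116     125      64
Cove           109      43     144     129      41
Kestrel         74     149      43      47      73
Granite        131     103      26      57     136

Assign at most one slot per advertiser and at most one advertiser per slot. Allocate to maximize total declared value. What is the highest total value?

Treat this as an assignment problem: match each advertiser to one slot.
Optimal: Ember→Slot 5 ($149), Brightly→Slot 1 ($139), Cove→Slot 2 ($144), Kestrel→Slot 4 ($149), Granite→Slot 6 ($136) — total 149+139+144+149+136 = $717.

Max total: $717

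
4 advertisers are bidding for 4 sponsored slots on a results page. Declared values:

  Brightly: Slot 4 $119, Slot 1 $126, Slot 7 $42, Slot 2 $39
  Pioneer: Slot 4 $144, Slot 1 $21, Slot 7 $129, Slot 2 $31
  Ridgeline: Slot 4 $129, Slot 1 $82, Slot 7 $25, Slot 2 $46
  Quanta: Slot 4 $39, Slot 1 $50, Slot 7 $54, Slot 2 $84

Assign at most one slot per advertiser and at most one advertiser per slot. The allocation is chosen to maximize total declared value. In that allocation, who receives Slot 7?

Pioneer receives Slot 7.

Optimal: Brightly→Slot 1 ($126), Pioneer→Slot 7 ($129), Ridgeline→Slot 4 ($129), Quanta→Slot 2 ($84) — total 126+129+129+84 = $468.
Row-greedy (each advertiser in turn takes its best remaining slot) gives $370, worse by 98.
Pioneer's own top slot is Slot 4 ($144), but forcing Pioneer→Slot 4 and reassigning the rest optimally gives only $379 — worse by 89.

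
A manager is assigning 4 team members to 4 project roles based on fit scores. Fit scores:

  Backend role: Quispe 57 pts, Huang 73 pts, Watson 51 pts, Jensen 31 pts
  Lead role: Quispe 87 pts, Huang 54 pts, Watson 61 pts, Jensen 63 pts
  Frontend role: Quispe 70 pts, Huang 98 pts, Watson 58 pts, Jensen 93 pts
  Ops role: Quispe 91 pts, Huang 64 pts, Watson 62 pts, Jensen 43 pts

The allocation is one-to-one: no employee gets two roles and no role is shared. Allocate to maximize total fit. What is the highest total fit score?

This is a one-to-one assignment (maximum-weight bipartite matching).
Optimal: Quispe→Ops role (91 pts), Huang→Backend role (73 pts), Watson→Lead role (61 pts), Jensen→Frontend role (93 pts) — total 91+73+61+93 = 318 pts.
Column-greedy (each role in turn goes to its best remaining employee) gives 315 pts, worse by 3.
Next-best assignment: Quispe→Lead role, Huang→Backend role, Watson→Ops role, Jensen→Frontend role = 315 pts.
Every other assignment is strictly worse.

Maximum total: 318 pts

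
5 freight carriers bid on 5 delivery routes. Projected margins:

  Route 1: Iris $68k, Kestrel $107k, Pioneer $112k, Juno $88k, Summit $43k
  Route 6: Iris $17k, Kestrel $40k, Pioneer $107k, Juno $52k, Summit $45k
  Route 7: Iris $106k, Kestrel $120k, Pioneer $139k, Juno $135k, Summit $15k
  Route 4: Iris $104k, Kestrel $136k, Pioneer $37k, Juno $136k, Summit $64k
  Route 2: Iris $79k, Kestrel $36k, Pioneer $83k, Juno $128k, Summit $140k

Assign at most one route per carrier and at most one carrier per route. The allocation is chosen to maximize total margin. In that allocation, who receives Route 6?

Pioneer receives Route 6.

Optimal: Iris→Route 7 ($106k), Kestrel→Route 1 ($107k), Pioneer→Route 6 ($107k), Juno→Route 4 ($136k), Summit→Route 2 ($140k) — total 106+107+107+136+140 = $596k.
Max-entry greedy (repeatedly take the single best remaining cell) gives $520k, worse by 76.
Next-best assignment: Iris→Route 4, Kestrel→Route 1, Pioneer→Route 6, Juno→Route 7, Summit→Route 2 = $593k.
Pioneer's own top route is Route 7 ($139k), but forcing Pioneer→Route 7 and reassigning the rest optimally gives only $542k — worse by 54.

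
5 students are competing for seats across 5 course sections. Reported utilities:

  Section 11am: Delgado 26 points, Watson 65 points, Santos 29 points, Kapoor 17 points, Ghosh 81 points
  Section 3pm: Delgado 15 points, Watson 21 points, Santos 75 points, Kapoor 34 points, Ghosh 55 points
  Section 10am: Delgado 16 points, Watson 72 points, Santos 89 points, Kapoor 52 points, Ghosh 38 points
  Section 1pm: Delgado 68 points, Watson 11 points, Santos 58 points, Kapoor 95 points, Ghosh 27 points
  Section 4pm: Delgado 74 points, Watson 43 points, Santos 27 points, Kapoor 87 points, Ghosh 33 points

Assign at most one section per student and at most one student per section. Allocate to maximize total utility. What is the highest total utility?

Maximum total: 397 points

This is a one-to-one assignment (maximum-weight bipartite matching).
Optimal: Delgado→Section 4pm (74 points), Watson→Section 10am (72 points), Santos→Section 3pm (75 points), Kapoor→Section 1pm (95 points), Ghosh→Section 11am (81 points) — total 74+72+75+95+81 = 397 points.
Max-entry greedy (repeatedly take the single best remaining cell) gives 360 points, worse by 37.
Swapping Kapoor↔Santos (Kapoor→Section 3pm 34 points, Santos→Section 1pm 58 points) loses 78.
Checked against all permutations: 397 points is optimal.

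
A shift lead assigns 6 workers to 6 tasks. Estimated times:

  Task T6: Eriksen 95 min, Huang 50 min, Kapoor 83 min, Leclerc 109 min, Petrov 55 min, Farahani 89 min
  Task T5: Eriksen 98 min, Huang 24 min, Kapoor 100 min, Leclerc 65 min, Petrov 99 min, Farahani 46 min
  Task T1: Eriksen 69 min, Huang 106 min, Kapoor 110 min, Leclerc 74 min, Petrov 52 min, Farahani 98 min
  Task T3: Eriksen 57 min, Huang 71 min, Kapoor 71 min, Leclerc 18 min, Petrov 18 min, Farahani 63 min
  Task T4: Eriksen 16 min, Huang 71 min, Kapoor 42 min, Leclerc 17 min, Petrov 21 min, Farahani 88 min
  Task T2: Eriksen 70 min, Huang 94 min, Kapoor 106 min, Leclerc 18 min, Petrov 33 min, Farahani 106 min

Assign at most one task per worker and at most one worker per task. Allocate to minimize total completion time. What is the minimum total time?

Min total: 243 min

This is the linear assignment problem.
Optimal: Eriksen→Task T1 (69 min), Huang→Task T6 (50 min), Kapoor→Task T4 (42 min), Leclerc→Task T2 (18 min), Petrov→Task T3 (18 min), Farahani→Task T5 (46 min) — total 69+50+42+18+18+46 = 243 min.
Column-greedy (each task in turn goes to its cheapest remaining worker) gives 288 min, worse by 45.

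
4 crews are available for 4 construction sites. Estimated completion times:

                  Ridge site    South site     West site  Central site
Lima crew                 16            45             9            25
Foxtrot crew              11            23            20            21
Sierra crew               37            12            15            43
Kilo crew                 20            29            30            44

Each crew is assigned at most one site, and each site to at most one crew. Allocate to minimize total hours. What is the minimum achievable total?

Treat this as an assignment problem: match each crew to one site.
Optimal: Lima crew→West site (9 hours), Foxtrot crew→Central site (21 hours), Sierra crew→South site (12 hours), Kilo crew→Ridge site (20 hours) — total 9+21+12+20 = 62 hours.
Min-entry greedy (repeatedly take the single cheapest remaining cell) gives 76 hours, worse by 14.

Min total: 62 hours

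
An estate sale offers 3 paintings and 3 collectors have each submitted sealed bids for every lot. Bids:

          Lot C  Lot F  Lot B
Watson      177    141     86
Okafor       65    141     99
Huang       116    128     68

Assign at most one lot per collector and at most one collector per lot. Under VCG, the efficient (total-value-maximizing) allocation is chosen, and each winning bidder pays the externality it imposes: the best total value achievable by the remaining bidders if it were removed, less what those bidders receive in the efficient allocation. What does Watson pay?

Efficient allocation: Watson→Lot C ($177), Okafor→Lot B ($99), Huang→Lot F ($128); total welfare W = $404.
Watson receives Lot C at value $177, so the others get W − 177 = $227.
Without Watson: best allocation of the remaining 2 bidders over all 3 lots is Okafor→Lot F ($141), Huang→Lot C ($116), total $257.
VCG payment = (others' best without Watson) − (others' welfare with Watson) = 257 − 227 = $30.

Watson pays $30.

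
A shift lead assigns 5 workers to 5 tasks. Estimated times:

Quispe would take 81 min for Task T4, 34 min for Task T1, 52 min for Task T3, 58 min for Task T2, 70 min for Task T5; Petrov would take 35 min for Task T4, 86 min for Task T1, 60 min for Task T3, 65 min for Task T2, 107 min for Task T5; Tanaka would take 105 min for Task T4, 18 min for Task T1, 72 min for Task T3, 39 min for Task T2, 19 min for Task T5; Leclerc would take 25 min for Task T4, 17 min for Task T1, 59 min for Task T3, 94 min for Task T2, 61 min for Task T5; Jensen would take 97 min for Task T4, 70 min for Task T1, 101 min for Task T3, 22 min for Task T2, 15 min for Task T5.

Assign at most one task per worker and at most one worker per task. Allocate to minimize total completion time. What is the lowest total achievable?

Optimal: Quispe→Task T3 (52 min), Petrov→Task T4 (35 min), Tanaka→Task T5 (19 min), Leclerc→Task T1 (17 min), Jensen→Task T2 (22 min) — total 52+35+19+17+22 = 145 min.
Min-entry greedy (repeatedly take the single cheapest remaining cell) gives 158 min, worse by 13.
Next-best assignment: Quispe→Task T3, Petrov→Task T4, Tanaka→Task T2, Leclerc→Task T1, Jensen→Task T5 = 158 min.
Swapping Tanaka↔Petrov (Tanaka→Task T4 105 min, Petrov→Task T5 107 min) adds 158.

Min total: 145 min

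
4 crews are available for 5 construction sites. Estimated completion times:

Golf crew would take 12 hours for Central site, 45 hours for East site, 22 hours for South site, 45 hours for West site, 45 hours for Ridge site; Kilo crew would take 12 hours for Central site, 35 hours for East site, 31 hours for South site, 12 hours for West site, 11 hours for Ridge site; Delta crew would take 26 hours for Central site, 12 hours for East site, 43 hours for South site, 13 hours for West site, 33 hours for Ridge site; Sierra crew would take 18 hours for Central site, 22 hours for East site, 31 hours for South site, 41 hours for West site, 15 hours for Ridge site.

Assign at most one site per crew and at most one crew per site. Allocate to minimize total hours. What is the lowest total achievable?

Minimum total: 51 hours

This is the linear assignment problem.
Optimal: Golf crew→Central site (12 hours), Kilo crew→West site (12 hours), Delta crew→East site (12 hours), Sierra crew→Ridge site (15 hours) — total 12+12+12+15 = 51 hours.
Row-greedy (each crew in turn takes its cheapest remaining site) gives 66 hours, worse by 15.
Next-best assignment: Golf crew→Central site, Kilo crew→Ridge site, Delta crew→West site, Sierra crew→East site = 58 hours.
No other one-to-one assignment undercuts 51 hours.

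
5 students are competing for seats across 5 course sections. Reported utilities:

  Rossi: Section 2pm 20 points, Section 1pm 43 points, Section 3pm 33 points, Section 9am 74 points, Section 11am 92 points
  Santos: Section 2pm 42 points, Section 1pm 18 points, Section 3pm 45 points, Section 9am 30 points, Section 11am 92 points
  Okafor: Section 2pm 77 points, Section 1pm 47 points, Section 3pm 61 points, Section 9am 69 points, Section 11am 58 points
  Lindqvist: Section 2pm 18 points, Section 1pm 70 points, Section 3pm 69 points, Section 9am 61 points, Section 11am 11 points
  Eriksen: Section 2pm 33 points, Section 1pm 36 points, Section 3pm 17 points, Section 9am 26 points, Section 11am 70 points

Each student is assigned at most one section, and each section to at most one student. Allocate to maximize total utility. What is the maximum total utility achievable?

Max total: 348 points

Optimal: Rossi→Section 9am (74 points), Santos→Section 11am (92 points), Okafor→Section 2pm (77 points), Lindqvist→Section 3pm (69 points), Eriksen→Section 1pm (36 points) — total 74+92+77+69+36 = 348 points.
Row-greedy (each student in turn takes its best remaining section) gives 310 points, worse by 38.
Swapping Santos↔Rossi (Santos→Section 9am 30 points, Rossi→Section 11am 92 points) loses 44.
Every other assignment is strictly worse.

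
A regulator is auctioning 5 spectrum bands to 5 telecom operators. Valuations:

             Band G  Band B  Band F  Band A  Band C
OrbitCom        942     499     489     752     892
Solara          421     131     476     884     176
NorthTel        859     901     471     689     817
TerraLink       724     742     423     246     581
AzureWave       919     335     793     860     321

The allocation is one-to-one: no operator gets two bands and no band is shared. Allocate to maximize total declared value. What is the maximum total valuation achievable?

Maximum total: $4194M

This is the linear assignment problem.
Optimal: OrbitCom→Band C ($892M), Solara→Band A ($884M), NorthTel→Band B ($901M), TerraLink→Band G ($724M), AzureWave→Band F ($793M) — total 892+884+901+724+793 = $4194M.
Row-greedy (each operator in turn takes its best remaining band) gives $4101M, worse by 93.
Swapping OrbitCom↔TerraLink (OrbitCom→Band G $942M, TerraLink→Band C $581M) loses 93.
Checked against all permutations: $4194M is optimal.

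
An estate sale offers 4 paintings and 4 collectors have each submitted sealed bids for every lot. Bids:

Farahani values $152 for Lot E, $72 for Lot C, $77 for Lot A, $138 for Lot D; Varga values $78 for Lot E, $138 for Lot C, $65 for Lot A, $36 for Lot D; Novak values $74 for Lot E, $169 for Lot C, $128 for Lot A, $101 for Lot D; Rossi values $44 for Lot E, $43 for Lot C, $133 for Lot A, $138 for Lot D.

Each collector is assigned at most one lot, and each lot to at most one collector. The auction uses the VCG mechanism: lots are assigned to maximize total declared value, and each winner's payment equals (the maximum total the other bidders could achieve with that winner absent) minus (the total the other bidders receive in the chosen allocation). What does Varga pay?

Efficient allocation: Farahani→Lot E ($152), Varga→Lot C ($138), Novak→Lot A ($128), Rossi→Lot D ($138); total welfare W = $556.
Varga receives Lot C at value $138, so the others get W − 138 = $418.
Without Varga: best allocation of the remaining 3 bidders over all 4 lots is Farahani→Lot E ($152), Novak→Lot C ($169), Rossi→Lot D ($138), total $459.
VCG payment = (others' best without Varga) − (others' welfare with Varga) = 459 − 418 = $41.

Varga pays $41.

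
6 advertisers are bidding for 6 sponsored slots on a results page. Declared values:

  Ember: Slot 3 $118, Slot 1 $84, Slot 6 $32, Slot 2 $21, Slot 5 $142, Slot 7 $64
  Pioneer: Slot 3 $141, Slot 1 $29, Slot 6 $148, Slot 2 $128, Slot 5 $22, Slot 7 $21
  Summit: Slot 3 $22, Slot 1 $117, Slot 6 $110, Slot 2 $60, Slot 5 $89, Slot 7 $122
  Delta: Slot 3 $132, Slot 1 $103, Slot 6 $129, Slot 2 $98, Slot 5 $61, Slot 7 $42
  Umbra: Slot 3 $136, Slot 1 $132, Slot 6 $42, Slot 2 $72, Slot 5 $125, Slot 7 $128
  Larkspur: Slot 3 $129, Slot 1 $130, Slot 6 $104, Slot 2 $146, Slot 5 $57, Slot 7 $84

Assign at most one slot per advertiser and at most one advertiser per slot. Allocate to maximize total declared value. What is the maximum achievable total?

Optimal: Ember→Slot 5 ($142), Pioneer→Slot 6 ($148), Summit→Slot 7 ($122), Delta→Slot 3 ($132), Umbra→Slot 1 ($132), Larkspur→Slot 2 ($146) — total 142+148+122+132+132+146 = $822.
Column-greedy (each slot in turn goes to its best remaining advertiser) gives $812, worse by 10.
Swapping Summit↔Ember (Summit→Slot 5 $89, Ember→Slot 7 $64) loses 111.
No other one-to-one assignment exceeds $822.

Max total: $822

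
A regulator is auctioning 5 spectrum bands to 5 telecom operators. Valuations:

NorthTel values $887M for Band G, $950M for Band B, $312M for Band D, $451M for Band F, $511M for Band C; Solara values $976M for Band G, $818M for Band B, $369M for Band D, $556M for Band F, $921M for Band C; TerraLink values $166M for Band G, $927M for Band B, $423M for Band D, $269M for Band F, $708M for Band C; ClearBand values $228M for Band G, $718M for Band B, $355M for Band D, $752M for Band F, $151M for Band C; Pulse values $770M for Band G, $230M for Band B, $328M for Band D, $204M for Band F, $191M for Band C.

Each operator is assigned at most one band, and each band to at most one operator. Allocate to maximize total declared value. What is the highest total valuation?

Maximum total: $3816M

This is a one-to-one assignment (maximum-weight bipartite matching).
Optimal: NorthTel→Band B ($950M), Solara→Band C ($921M), TerraLink→Band D ($423M), ClearBand→Band F ($752M), Pulse→Band G ($770M) — total 950+921+423+752+770 = $3816M.
Swapping ClearBand↔Solara (ClearBand→Band C $151M, Solara→Band F $556M) loses 966.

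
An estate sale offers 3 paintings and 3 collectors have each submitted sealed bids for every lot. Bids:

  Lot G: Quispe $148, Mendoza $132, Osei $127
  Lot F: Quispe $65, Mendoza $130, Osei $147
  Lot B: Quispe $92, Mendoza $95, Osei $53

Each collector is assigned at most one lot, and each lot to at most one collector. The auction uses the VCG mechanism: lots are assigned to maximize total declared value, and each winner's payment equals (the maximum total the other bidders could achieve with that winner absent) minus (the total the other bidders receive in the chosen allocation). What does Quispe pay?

Efficient allocation: Quispe→Lot G ($148), Mendoza→Lot B ($95), Osei→Lot F ($147); total welfare W = $390.
Quispe receives Lot G at value $148, so the others get W − 148 = $242.
Without Quispe: best allocation of the remaining 2 bidders over all 3 lots is Mendoza→Lot G ($132), Osei→Lot F ($147), total $279.
VCG payment = (others' best without Quispe) − (others' welfare with Quispe) = 279 − 242 = $37.

Quispe pays $37.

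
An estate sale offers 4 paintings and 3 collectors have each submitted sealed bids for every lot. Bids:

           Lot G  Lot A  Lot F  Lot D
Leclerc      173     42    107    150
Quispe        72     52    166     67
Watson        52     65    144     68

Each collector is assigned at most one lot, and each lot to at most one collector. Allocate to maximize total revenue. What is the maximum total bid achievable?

Optimal: Leclerc→Lot G ($173), Quispe→Lot F ($166), Watson→Lot D ($68) — total 173+166+68 = $407.
Column-greedy (each lot in turn goes to its best remaining collector) gives $404, worse by 3.
Next-best assignment: Leclerc→Lot G, Quispe→Lot F, Watson→Lot A = $404.
No other one-to-one assignment exceeds $407.

Maximum total: $407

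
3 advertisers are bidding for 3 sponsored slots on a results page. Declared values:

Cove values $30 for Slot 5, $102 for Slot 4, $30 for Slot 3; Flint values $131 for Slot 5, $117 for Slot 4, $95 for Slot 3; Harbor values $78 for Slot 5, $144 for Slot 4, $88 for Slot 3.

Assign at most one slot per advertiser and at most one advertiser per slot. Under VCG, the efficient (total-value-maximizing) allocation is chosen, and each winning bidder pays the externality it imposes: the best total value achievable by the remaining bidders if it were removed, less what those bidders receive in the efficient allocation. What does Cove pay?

Cove pays $56.

Efficient allocation: Cove→Slot 4 ($102), Flint→Slot 5 ($131), Harbor→Slot 3 ($88); total welfare W = $321.
Cove receives Slot 4 at value $102, so the others get W − 102 = $219.
Without Cove: best allocation of the remaining 2 bidders over all 3 slots is Flint→Slot 5 ($131), Harbor→Slot 4 ($144), total $275.
VCG payment = (others' best without Cove) − (others' welfare with Cove) = 275 − 219 = $56.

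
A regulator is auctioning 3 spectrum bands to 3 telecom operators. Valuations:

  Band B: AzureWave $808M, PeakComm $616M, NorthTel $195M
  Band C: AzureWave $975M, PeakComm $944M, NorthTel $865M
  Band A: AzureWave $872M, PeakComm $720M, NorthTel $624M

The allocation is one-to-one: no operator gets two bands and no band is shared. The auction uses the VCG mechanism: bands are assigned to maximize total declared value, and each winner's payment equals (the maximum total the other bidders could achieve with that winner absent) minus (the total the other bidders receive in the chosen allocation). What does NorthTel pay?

Efficient allocation: AzureWave→Band B ($808M), PeakComm→Band A ($720M), NorthTel→Band C ($865M); total welfare W = $2393M.
NorthTel receives Band C at value $865M, so the others get W − 865 = $1528M.
Without NorthTel: best allocation of the remaining 2 bidders over all 3 bands is AzureWave→Band A ($872M), PeakComm→Band C ($944M), total $1816M.
VCG payment = (others' best without NorthTel) − (others' welfare with NorthTel) = 1816 − 1528 = $288M.

NorthTel pays $288M.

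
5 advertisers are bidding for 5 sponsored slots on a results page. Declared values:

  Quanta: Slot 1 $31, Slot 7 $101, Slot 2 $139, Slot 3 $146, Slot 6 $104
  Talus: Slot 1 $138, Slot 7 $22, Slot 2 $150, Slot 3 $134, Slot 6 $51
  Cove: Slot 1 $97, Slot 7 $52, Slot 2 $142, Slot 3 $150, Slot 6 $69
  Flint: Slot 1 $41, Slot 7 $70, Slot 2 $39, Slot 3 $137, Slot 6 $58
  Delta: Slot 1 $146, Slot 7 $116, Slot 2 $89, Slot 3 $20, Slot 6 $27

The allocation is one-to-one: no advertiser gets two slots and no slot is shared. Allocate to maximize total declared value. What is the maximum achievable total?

Optimal: Quanta→Slot 6 ($104), Talus→Slot 1 ($138), Cove→Slot 2 ($142), Flint→Slot 3 ($137), Delta→Slot 7 ($116) — total 104+138+142+137+116 = $637.
Row-greedy (each advertiser in turn takes its best remaining slot) gives $490, worse by 147.
Next-best assignment: Quanta→Slot 6, Talus→Slot 2, Cove→Slot 3, Flint→Slot 7, Delta→Slot 1 = $620.
Every other assignment is strictly worse.

Max total: $637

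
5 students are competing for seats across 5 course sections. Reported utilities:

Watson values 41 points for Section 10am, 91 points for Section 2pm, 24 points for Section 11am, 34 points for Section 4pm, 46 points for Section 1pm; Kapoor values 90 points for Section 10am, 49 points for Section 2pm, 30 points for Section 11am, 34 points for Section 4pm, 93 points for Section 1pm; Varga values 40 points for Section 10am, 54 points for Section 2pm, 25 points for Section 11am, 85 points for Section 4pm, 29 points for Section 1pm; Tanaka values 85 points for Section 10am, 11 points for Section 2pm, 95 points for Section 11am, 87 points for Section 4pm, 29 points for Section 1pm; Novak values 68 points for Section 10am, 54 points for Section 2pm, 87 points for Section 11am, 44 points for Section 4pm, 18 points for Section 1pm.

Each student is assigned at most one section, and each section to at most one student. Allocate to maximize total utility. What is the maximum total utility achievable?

Optimal: Watson→Section 2pm (91 points), Kapoor→Section 1pm (93 points), Varga→Section 4pm (85 points), Tanaka→Section 10am (85 points), Novak→Section 11am (87 points) — total 91+93+85+85+87 = 441 points.
Row-greedy (each student in turn takes its best remaining section) gives 432 points, worse by 9.
No other one-to-one assignment exceeds 441 points.

Maximum total: 441 points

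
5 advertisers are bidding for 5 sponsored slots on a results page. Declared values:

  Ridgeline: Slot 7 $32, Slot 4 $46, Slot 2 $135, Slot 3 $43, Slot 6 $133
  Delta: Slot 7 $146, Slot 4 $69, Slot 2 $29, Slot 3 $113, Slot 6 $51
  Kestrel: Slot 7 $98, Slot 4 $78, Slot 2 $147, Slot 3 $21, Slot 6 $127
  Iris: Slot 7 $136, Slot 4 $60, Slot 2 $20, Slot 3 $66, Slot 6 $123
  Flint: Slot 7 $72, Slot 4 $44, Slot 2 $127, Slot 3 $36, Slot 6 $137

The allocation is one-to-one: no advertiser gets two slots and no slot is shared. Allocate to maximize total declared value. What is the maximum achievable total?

Optimal: Ridgeline→Slot 2 ($135), Delta→Slot 3 ($113), Kestrel→Slot 4 ($78), Iris→Slot 7 ($136), Flint→Slot 6 ($137) — total 135+113+78+136+137 = $599.
Max-entry greedy (repeatedly take the single best remaining cell) gives $542, worse by 57.
Next-best assignment: Ridgeline→Slot 6, Delta→Slot 3, Kestrel→Slot 4, Iris→Slot 7, Flint→Slot 2 = $587.
Swapping Kestrel↔Flint (Kestrel→Slot 6 $127, Flint→Slot 4 $44) loses 44.
Checked against all permutations: $599 is optimal.

Max total: $599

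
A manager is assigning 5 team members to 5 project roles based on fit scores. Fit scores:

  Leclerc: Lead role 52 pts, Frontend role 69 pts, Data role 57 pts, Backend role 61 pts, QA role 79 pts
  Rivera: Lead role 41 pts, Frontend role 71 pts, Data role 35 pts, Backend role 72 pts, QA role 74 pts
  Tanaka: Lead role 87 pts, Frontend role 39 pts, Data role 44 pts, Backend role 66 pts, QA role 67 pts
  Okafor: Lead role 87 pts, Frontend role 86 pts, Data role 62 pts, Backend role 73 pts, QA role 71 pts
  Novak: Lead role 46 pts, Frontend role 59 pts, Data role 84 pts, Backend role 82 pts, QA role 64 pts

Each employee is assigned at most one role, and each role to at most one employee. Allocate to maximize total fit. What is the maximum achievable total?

This is the linear assignment problem.
Optimal: Leclerc→QA role (79 pts), Rivera→Backend role (72 pts), Tanaka→Lead role (87 pts), Okafor→Frontend role (86 pts), Novak→Data role (84 pts) — total 79+72+87+86+84 = 408 pts.
Next-best assignment: Leclerc→QA role, Rivera→Frontend role, Tanaka→Lead role, Okafor→Backend role, Novak→Data role = 394 pts.

Maximum total: 408 pts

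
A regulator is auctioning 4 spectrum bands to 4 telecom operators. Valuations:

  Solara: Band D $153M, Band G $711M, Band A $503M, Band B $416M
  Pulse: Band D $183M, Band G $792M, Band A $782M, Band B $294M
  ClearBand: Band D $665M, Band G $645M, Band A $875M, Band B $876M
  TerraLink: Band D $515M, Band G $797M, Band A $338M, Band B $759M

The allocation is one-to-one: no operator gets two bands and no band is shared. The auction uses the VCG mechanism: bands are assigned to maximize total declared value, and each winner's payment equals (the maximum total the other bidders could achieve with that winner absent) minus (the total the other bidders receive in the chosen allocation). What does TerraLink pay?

TerraLink pays $211M.

Efficient allocation: Solara→Band G ($711M), Pulse→Band A ($782M), ClearBand→Band D ($665M), TerraLink→Band B ($759M); total welfare W = $2917M.
TerraLink receives Band B at value $759M, so the others get W − 759 = $2158M.
Without TerraLink: best allocation of the remaining 3 bidders over all 4 bands is Solara→Band G ($711M), Pulse→Band A ($782M), ClearBand→Band B ($876M), total $2369M.
VCG payment = (others' best without TerraLink) − (others' welfare with TerraLink) = 2369 − 2158 = $211M.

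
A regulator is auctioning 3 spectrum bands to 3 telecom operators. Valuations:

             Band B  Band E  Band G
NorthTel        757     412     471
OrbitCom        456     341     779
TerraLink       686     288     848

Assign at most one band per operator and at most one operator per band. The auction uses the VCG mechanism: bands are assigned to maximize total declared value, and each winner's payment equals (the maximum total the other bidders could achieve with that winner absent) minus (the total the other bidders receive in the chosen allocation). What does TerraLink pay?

Efficient allocation: NorthTel→Band B ($757M), OrbitCom→Band E ($341M), TerraLink→Band G ($848M); total welfare W = $1946M.
TerraLink receives Band G at value $848M, so the others get W − 848 = $1098M.
Without TerraLink: best allocation of the remaining 2 bidders over all 3 bands is NorthTel→Band B ($757M), OrbitCom→Band G ($779M), total $1536M.
VCG payment = (others' best without TerraLink) − (others' welfare with TerraLink) = 1536 − 1098 = $438M.

TerraLink pays $438M.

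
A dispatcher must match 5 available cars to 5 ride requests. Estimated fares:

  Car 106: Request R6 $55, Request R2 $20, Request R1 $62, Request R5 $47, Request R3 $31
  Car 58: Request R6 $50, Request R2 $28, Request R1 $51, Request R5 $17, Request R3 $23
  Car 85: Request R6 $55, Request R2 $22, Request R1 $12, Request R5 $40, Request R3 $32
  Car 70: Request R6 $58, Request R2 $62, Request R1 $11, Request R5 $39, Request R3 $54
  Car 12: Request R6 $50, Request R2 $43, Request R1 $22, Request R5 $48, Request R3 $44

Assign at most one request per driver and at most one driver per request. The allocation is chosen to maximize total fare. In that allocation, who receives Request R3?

Car 12 receives Request R3.

Optimal: Car 106→Request R5 ($47), Car 58→Request R1 ($51), Car 85→Request R6 ($55), Car 70→Request R2 ($62), Car 12→Request R3 ($44) — total 47+51+55+62+44 = $259.
Row-greedy (each driver in turn takes its best remaining request) gives $258, worse by 1.
No other one-to-one assignment exceeds $259.
Car 12's own top request is Request R6 ($50), but forcing Car 12→Request R6 and reassigning the rest optimally gives only $242 — worse by 17.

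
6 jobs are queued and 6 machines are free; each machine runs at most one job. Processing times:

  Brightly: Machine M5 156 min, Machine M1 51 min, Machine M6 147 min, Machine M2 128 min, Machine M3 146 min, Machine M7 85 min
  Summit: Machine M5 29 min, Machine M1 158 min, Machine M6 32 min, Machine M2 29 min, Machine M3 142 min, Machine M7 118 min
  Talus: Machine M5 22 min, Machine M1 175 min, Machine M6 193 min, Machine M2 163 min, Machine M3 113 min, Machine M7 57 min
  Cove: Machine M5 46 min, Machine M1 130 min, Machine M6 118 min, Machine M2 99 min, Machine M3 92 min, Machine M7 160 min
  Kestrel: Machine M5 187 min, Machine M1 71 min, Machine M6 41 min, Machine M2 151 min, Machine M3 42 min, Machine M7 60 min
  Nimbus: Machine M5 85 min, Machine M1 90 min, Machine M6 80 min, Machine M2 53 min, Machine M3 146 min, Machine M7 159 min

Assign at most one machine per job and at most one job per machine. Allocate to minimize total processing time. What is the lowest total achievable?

Optimal: Brightly→Machine M1 (51 min), Summit→Machine M6 (32 min), Talus→Machine M7 (57 min), Cove→Machine M5 (46 min), Kestrel→Machine M3 (42 min), Nimbus→Machine M2 (53 min) — total 51+32+57+46+42+53 = 281 min.
Column-greedy (each machine in turn goes to its cheapest remaining job) gives 360 min, worse by 79.
Next-best assignment: Brightly→Machine M1, Summit→Machine M2, Talus→Machine M7, Cove→Machine M5, Kestrel→Machine M3, Nimbus→Machine M6 = 305 min.
Swapping Brightly↔Cove (Brightly→Machine M5 156 min, Cove→Machine M1 130 min) adds 189.

Minimum total: 281 min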